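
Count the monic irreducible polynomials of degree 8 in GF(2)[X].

Gauss's count: N_{2}(8) = (1/8) Σ_{d|8} μ(8/d)·2^d.
Divisors of 8: 1, 2, 4, 8; μ(8/d) for each: 0, 0, -1, 1.
Σ = − 2^4 + 2^8 = 240.
N = 240/8 = 30.

30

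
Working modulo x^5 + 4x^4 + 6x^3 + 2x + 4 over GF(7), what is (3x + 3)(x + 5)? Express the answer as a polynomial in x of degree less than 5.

3x^2 + 4x + 1

Multiply in GF(7)[x]: (3x + 3)·(x + 5) = 3x^2 + 4x + 1.
Reduced: 3x^2 + 4x + 1.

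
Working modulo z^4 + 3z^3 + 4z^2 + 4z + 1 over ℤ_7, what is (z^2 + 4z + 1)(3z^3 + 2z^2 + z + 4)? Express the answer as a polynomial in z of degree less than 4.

Multiply in ℤ_7[z]: (z^2 + 4z + 1)·(3z^3 + 2z^2 + z + 4) = 3z^5 + 5z^3 + 3z^2 + 3z + 4.
Reduce using z^4 ≡ 4z^3 + 3z^2 + 3z + 6 (mod z^4 + 3z^3 + 4z^2 + 4z + 1).
Reduced: 6z^3 + 6z^2 + z + 6.

6z^3 + 6z^2 + z + 6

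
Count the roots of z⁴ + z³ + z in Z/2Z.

Write g(z) = z⁴ + z³ + z.
Evaluate at each of the 2 elements of Z/2Z:
g(0) = 0 → root; g(1) = 1.
Roots: {0}.

1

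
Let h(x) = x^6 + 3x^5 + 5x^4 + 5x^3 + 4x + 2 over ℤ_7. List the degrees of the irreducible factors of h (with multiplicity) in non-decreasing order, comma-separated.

Complete factorization: h(x) = (x^6 + 3x^5 + 5x^4 + 5x^3 + 4x + 2).
Factor degrees with multiplicity: 6 = 6.

6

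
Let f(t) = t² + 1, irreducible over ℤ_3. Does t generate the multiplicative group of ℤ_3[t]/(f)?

No

|GF(3^2)^×| = 3^2 − 1 = 8. Prime factorization: 8 = 2^3.
f is primitive ⇔ t has order 8 in GF(3)[t]/(f), i.e. t^(8/q) ≠ 1 for each prime q | 8.
t^(4) mod f = 1
Since t^(4) = 1, the order of t divides 4 < 8; not primitive.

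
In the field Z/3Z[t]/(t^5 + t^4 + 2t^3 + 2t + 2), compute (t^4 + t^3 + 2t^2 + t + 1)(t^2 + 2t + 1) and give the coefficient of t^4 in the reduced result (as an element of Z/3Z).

1

Multiply in Z/3Z[t]: (t^4 + t^3 + 2t^2 + t + 1)·(t^2 + 2t + 1) = t^6 + 2t^4 + 2t^2 + 1.
Reduce using t^5 ≡ 2t^4 + t^3 + t + 1 (mod t^5 + t^4 + 2t^3 + 2t + 2).
Reduced: t^4 + 2t^3.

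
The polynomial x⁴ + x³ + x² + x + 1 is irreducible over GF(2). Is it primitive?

No

Write f(x) = x⁴ + x³ + x² + x + 1.
|GF(2^4)^×| = 2^4 − 1 = 15. Prime factorization: 15 = 3·5.
f is primitive ⇔ x has order 15 in GF(2)[x]/(f), i.e. x^(15/q) ≠ 1 for each prime q | 15.
x^(5) mod f = 1
x^(3) mod f = x³.
Since x^(5) = 1, the order of x divides 5 < 15; not primitive.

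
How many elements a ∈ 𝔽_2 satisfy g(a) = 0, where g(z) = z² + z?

2

Evaluate at each of the 2 elements of 𝔽_2:
g(0) = 0 → root; g(1) = 0 → root.
Roots: {0, 1}.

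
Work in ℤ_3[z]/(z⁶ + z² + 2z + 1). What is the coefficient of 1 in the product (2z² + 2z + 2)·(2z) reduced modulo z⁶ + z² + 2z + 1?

Multiply in ℤ_3[z]: (2z² + 2z + 2)·(2z) = z³ + z² + z.
Reduced: z³ + z² + z.

0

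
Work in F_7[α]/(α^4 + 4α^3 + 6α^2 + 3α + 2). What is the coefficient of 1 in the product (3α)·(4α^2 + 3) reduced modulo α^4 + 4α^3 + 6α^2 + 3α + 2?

0

Multiply in F_7[α]: (3α)·(4α^2 + 3) = 5α^3 + 2α.
Reduced: 5α^3 + 2α.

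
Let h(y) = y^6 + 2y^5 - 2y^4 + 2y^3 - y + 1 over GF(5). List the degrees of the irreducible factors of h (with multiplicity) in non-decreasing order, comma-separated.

1, 1, 1, 3

Roots in GF(5): h(0) = 1; h(1) = 3; h(2) = 1; h(3) = 0 → root; h(4) = 2.
Linear factors from roots: (y + 2).
Complete factorization: h(y) = (y + 2)^3·(y^3 + y^2 + 2).
Factor degrees with multiplicity: 1 + 1 + 1 + 3 = 6.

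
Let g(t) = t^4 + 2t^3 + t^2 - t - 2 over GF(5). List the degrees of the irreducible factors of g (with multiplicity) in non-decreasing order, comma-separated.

Roots in GF(5): g(0) = 3; g(1) = 1; g(2) = 2; g(3) = 4; g(4) = 4.
Complete factorization: g(t) = (t^2 + 2)·(t^2 + 2t - 1).
Factor degrees with multiplicity: 2 + 2 = 4.

2, 2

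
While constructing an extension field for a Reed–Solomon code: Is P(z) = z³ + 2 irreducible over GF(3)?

No

Check for roots in GF(3): P(0) = 2; P(1) = 0 → root; P(2) = 1.
P(1) = 0, so (z − 1) divides P(z); P is reducible.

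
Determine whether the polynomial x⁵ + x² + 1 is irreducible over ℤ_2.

Yes

Write P(x) = x⁵ + x² + 1.
Check for roots in ℤ_2: P(0) = 1; P(1) = 1.
No roots, so no linear factors.
Monic irreducibles of degree 2 over GF(2): x² + x + 1.
None of them divide P (all give nonzero remainder).
No irreducible factor of degree ≤ 2 exists, so P is irreducible over GF(2).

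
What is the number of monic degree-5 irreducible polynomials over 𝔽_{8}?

6552

By the necklace-counting formula, N_8(5) = (1/5) Σ_{d|5} μ(5/d)·8^d.
Divisors of 5: 1, 5; μ(5/d) for each: -1, 1.
Σ = − 8^1 + 8^5 = 32760.
N = 32760/5 = 6552.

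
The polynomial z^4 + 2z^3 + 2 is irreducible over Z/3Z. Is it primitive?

Yes

Write f(z) = z^4 + 2z^3 + 2.
|GF(3^4)^×| = 3^4 − 1 = 80. Prime factorization: 80 = 2^4·5.
f is primitive ⇔ z has order 80 in GF(3)[z]/(f), i.e. z^(80/q) ≠ 1 for each prime q | 80.
z^(40) mod f = 2.
z^(16) mod f = 2z^2 + z + 2.
None equal 1, so z has full order 80; f is primitive.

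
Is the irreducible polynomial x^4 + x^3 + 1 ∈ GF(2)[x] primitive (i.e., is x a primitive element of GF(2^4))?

Write f(x) = x^4 + x^3 + 1.
|GF(2^4)^×| = 2^4 − 1 = 15. Prime factorization: 15 = 3·5.
f is primitive ⇔ x has order 15 in GF(2)[x]/(f), i.e. x^(15/q) ≠ 1 for each prime q | 15.
x^(5) mod f = x^3 + x + 1.
x^(3) mod f = x^3.
None equal 1, so x has full order 15; f is primitive.

Yes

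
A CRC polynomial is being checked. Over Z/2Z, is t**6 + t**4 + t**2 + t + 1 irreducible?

Yes

Write h(t) = t**6 + t**4 + t**2 + t + 1.
Check for roots in Z/2Z: h(0) = 1; h(1) = 1.
No roots, so no linear factors.
Monic irreducibles of degree 2 over GF(2): t**2 + t + 1.
None of them divide h (all give nonzero remainder).
Monic irreducibles of degree 3 over GF(2): t**3 + t + 1, t**3 + t**2 + 1.
None of them divide h (all give nonzero remainder).
No irreducible factor of degree ≤ 3 exists, so h is irreducible over GF(2).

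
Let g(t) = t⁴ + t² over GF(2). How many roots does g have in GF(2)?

Evaluate at each of the 2 elements of GF(2):
g(0) = 0 → root; g(1) = 0 → root.
Roots: {0, 1}.

2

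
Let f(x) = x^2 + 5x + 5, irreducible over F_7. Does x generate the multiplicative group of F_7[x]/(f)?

Yes

|GF(7^2)^×| = 7^2 − 1 = 48. Prime factorization: 48 = 2^4·3.
f is primitive ⇔ x has order 48 in GF(7)[x]/(f), i.e. x^(48/q) ≠ 1 for each prime q | 48.
x^(24) mod f = 6.
x^(16) mod f = 4.
None equal 1, so x has full order 48; f is primitive.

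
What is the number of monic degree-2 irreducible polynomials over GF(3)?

3

The number of monic irreducibles of degree 2 over GF(3) is (1/2)·Σ_{d∣2} μ(2/d) 3^d.
Divisors of 2: 1, 2; μ(2/d) for each: -1, 1.
Σ = − 3^1 + 3^2 = 6.
N = 6/2 = 3.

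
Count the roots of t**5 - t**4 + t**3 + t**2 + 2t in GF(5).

Write P(t) = t**5 - t**4 + t**3 + t**2 + 2t.
Evaluate at each of the 5 elements of GF(5):
P(0) = 0 → root; P(1) = 4; P(2) = 2; P(3) = 4; P(4) = 1.
Roots: {0}.

1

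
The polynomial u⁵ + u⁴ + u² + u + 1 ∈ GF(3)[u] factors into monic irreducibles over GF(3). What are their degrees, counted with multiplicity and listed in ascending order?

5

Write f(u) = u⁵ + u⁴ + u² + u + 1.
Roots in GF(3): f(0) = 1; f(1) = 2; f(2) = 1.
Complete factorization: f(u) = (u⁵ + u⁴ + u² + u + 1).
Factor degrees with multiplicity: 5 = 5.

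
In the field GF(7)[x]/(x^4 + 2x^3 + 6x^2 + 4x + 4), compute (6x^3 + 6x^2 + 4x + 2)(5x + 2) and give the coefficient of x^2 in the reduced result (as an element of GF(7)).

6

Multiply in GF(7)[x]: (6x^3 + 6x^2 + 4x + 2)·(5x + 2) = 2x^4 + 4x^2 + 4x + 4.
Reduce using x^4 ≡ 5x^3 + x^2 + 3x + 3 (mod x^4 + 2x^3 + 6x^2 + 4x + 4).
Reduced: 3x^3 + 6x^2 + 3x + 3.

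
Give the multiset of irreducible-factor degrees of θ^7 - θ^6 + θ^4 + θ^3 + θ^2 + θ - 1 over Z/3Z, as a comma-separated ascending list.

Write h(θ) = θ^7 - θ^6 + θ^4 + θ^3 + θ^2 + θ - 1.
Roots in Z/3Z: h(0) = 2; h(1) = 0 → root; h(2) = 0 → root.
Linear factors from roots: (θ - 1), (θ + 1).
Complete factorization: h(θ) = (θ + 1)·(θ - 1)·(θ^2 - θ - 1)·(θ^3 - θ - 1).
Factor degrees with multiplicity: 1 + 1 + 2 + 3 = 7.

1, 1, 2, 3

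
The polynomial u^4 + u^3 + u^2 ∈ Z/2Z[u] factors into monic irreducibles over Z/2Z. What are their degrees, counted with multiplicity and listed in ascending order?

1, 1, 2

Write h(u) = u^4 + u^3 + u^2.
Roots in Z/2Z: h(0) = 0 → root; h(1) = 1.
Linear factors from roots: (u).
Complete factorization: h(u) = (u)^2·(u^2 + u + 1).
Factor degrees with multiplicity: 1 + 1 + 2 = 4.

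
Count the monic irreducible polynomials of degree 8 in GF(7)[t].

Gauss's count: N_{7}(8) = (1/8) Σ_{d|8} μ(8/d)·7^d.
Divisors of 8: 1, 2, 4, 8; μ(8/d) for each: 0, 0, -1, 1.
Σ = − 7^4 + 7^8 = 5762400.
N = 5762400/8 = 720300.

720300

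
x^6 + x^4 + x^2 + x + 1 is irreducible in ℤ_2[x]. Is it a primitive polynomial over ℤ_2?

Write f(x) = x^6 + x^4 + x^2 + x + 1.
|GF(2^6)^×| = 2^6 − 1 = 63. Prime factorization: 63 = 3^2·7.
f is primitive ⇔ x has order 63 in GF(2)[x]/(f), i.e. x^(63/q) ≠ 1 for each prime q | 63.
x^(21) mod f = 1
x^(9) mod f = x^4 + x^2 + x.
Since x^(21) = 1, the order of x divides 21 < 63; not primitive.

No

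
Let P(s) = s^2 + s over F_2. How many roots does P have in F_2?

Evaluate at each of the 2 elements of F_2:
P(0) = 0 → root; P(1) = 0 → root.
Roots: {0, 1}.

2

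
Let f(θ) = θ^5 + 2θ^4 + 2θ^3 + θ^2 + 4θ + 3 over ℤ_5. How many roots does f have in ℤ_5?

Evaluate at each of the 5 elements of ℤ_5:
f(0) = 3; f(1) = 3; f(2) = 0 → root; f(3) = 3; f(4) = 4.
Roots: {2}.

1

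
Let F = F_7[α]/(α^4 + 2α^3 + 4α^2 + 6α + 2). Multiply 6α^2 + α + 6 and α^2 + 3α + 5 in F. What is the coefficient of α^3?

Multiply in F_7[α]: (6α^2 + α + 6)·(α^2 + 3α + 5) = 6α^4 + 5α^3 + 4α^2 + 2α + 2.
Reduce using α^4 ≡ 5α^3 + 3α^2 + α + 5 (mod α^4 + 2α^3 + 4α^2 + 6α + 2).
Reduced: α^2 + α + 4.

0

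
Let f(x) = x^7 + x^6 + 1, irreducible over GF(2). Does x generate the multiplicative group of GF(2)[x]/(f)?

|GF(2^7)^×| = 2^7 − 1 = 127. Prime factorization: 127 = 127.
f is primitive ⇔ x has order 127 in GF(2)[x]/(f), i.e. x^(127/q) ≠ 1 for each prime q | 127.
x^(1) mod f = x.
None equal 1, so x has full order 127; f is primitive.

Yes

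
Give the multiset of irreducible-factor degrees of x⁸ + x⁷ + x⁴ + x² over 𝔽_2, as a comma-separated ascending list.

1, 1, 1, 2, 3

Write g(x) = x⁸ + x⁷ + x⁴ + x².
Roots in 𝔽_2: g(0) = 0 → root; g(1) = 0 → root.
Linear factors from roots: (x), (x + 1).
Complete factorization: g(x) = (x + 1)·(x)^2·(x² + x + 1)·(x³ + x² + 1).
Factor degrees with multiplicity: 1 + 1 + 1 + 2 + 3 = 8.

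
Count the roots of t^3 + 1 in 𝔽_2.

Write P(t) = t^3 + 1.
Evaluate at each of the 2 elements of 𝔽_2:
P(0) = 1; P(1) = 0 → root.
Roots: {1}.

1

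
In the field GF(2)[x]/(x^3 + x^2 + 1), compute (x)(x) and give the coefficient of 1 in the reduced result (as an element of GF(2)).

Multiply in GF(2)[x]: (x)·(x) = x^2.
Reduced: x^2.

0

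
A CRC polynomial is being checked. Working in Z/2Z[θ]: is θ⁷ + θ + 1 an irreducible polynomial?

Yes

Write f(θ) = θ⁷ + θ + 1.
Check for roots in Z/2Z: f(0) = 1; f(1) = 1.
No roots, so no linear factors.
Monic irreducibles of degree 2 over GF(2): θ² + θ + 1.
None of them divide f (all give nonzero remainder).
Monic irreducibles of degree 3 over GF(2): θ³ + θ + 1, θ³ + θ² + 1.
None of them divide f (all give nonzero remainder).
No irreducible factor of degree ≤ 3 exists, so f is irreducible over GF(2).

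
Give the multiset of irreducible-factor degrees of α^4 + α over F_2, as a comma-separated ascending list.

Write f(α) = α^4 + α.
Roots in F_2: f(0) = 0 → root; f(1) = 0 → root.
Linear factors from roots: (α), (α + 1).
Complete factorization: f(α) = (α)·(α + 1)·(α^2 + α + 1).
Factor degrees with multiplicity: 1 + 1 + 2 = 4.

1, 1, 2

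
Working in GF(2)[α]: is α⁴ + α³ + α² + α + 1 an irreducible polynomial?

Yes

Write h(α) = α⁴ + α³ + α² + α + 1.
Check for roots in GF(2): h(0) = 1; h(1) = 1.
No roots, so no linear factors.
Monic irreducibles of degree 2 over GF(2): α² + α + 1.
None of them divide h (all give nonzero remainder).
No irreducible factor of degree ≤ 2 exists, so h is irreducible over GF(2).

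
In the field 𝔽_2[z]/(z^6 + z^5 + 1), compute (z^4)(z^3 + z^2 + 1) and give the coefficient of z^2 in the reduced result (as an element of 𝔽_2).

Multiply in 𝔽_2[z]: (z^4)·(z^3 + z^2 + 1) = z^7 + z^6 + z^4.
Reduce using z^6 ≡ z^5 + 1 (mod z^6 + z^5 + 1).
Reduced: z^4 + z.

0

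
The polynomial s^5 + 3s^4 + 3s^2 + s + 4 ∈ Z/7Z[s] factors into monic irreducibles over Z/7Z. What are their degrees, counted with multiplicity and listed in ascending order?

1, 1, 1, 2

Write h(s) = s^5 + 3s^4 + 3s^2 + s + 4.
Linear factors from roots: (s + 5), (s + 3).
Complete factorization: h(s) = (s + 3)·(s + 5)^2·(s^2 + 4s + 5).
Factor degrees with multiplicity: 1 + 1 + 1 + 2 = 5.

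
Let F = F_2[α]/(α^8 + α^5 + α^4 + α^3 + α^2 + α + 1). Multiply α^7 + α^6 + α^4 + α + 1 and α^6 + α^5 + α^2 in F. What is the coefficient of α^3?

Multiply in F_2[α]: (α^7 + α^6 + α^4 + α + 1)·(α^6 + α^5 + α^2) = α^13 + α^11 + α^10 + α^8 + α^7 + α^6 + α^5 + α^3 + α^2.
Reduce using α^8 ≡ α^5 + α^4 + α^3 + α^2 + α + 1 (mod α^8 + α^5 + α^4 + α^3 + α^2 + α + 1).
Reduced: α^7 + α^5 + α^4 + α^2 + 1.

0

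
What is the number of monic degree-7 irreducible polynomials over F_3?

Gauss's count: N_{3}(7) = (1/7) Σ_{d|7} μ(7/d)·3^d.
Divisors of 7: 1, 7; μ(7/d) for each: -1, 1.
Σ = − 3^1 + 3^7 = 2184.
N = 2184/7 = 312.

312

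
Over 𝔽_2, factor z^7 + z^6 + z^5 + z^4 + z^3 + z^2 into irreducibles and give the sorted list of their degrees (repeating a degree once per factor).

Write h(z) = z^7 + z^6 + z^5 + z^4 + z^3 + z^2.
Roots in 𝔽_2: h(0) = 0 → root; h(1) = 0 → root.
Linear factors from roots: (z), (z + 1).
Complete factorization: h(z) = (z + 1)·(z)^2·(z^2 + z + 1)^2.
Factor degrees with multiplicity: 1 + 1 + 1 + 2 + 2 = 7.

1, 1, 1, 2, 2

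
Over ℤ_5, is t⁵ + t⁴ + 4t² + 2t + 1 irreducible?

Yes

Write g(t) = t⁵ + t⁴ + 4t² + 2t + 1.
Check for roots in ℤ_5: g(0) = 1; g(1) = 4; g(2) = 4; g(3) = 2; g(4) = 3.
No roots, so no linear factors.
Degree-2 irreducible divisors: test the 10 monic irreducibles of degree 2 over GF(5).
None of them divide g (all give nonzero remainder).
No irreducible factor of degree ≤ 2 exists, so g is irreducible over GF(5).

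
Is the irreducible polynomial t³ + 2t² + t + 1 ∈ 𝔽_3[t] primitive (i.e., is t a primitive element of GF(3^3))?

Write f(t) = t³ + 2t² + t + 1.
|GF(3^3)^×| = 3^3 − 1 = 26. Prime factorization: 26 = 2·13.
f is primitive ⇔ t has order 26 in GF(3)[t]/(f), i.e. t^(26/q) ≠ 1 for each prime q | 26.
t^(13) mod f = 2.
t^(2) mod f = t².
None equal 1, so t has full order 26; f is primitive.

Yes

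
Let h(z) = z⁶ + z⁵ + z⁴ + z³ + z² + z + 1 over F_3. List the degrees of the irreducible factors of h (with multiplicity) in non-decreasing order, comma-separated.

6

Roots in F_3: h(0) = 1; h(1) = 1; h(2) = 1.
Complete factorization: h(z) = (z⁶ + z⁵ + z⁴ + z³ + z² + z + 1).
Factor degrees with multiplicity: 6 = 6.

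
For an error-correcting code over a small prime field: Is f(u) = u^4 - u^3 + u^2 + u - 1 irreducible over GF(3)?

Check for roots in GF(3): f(0) = 2; f(1) = 1; f(2) = 1.
No roots, so no linear factors.
Monic irreducibles of degree 2 over GF(3): u^2 + 1, u^2 + u - 1, u^2 - u - 1.
None of them divide f (all give nonzero remainder).
No irreducible factor of degree ≤ 2 exists, so f is irreducible over GF(3).

Yes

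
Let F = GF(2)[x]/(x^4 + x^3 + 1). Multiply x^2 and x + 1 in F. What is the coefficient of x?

0

Multiply in GF(2)[x]: (x^2)·(x + 1) = x^3 + x^2.
Reduced: x^3 + x^2.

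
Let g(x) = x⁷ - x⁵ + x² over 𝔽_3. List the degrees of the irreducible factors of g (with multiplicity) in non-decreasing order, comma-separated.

1, 1, 2, 3

Roots in 𝔽_3: g(0) = 0 → root; g(1) = 1; g(2) = 1.
Linear factors from roots: (x).
Complete factorization: g(x) = (x)^2·(x² - x - 1)·(x³ + x² + x - 1).
Factor degrees with multiplicity: 1 + 1 + 2 + 3 = 7.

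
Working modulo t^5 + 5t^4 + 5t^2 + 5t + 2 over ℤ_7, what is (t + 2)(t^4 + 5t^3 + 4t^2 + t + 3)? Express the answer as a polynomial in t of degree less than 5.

Multiply in ℤ_7[t]: (t + 2)·(t^4 + 5t^3 + 4t^2 + t + 3) = t^5 + 2t^2 + 5t + 6.
Reduce using t^5 ≡ 2t^4 + 2t^2 + 2t + 5 (mod t^5 + 5t^4 + 5t^2 + 5t + 2).
Reduced: 2t^4 + 4t^2 + 4.

2t^4 + 4t^2 + 4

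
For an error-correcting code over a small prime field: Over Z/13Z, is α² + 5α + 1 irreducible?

Write g(α) = α² + 5α + 1.
Check each element of Z/13Z for a root: g(0)=1, g(1)=7, g(2)=2, g(3)=12, g(4)=11, g(5)=12, g(6)=2, g(7)=7, g(8)=1, g(9)=10, g(10)=8, g(11)=8, g(12)=10.
No roots. A degree-2 polynomial over a field with no linear factor is irreducible.

Yes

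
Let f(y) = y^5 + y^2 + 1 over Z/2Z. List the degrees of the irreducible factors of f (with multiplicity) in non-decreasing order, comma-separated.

Roots in Z/2Z: f(0) = 1; f(1) = 1.
Complete factorization: f(y) = (y^5 + y^2 + 1).
Factor degrees with multiplicity: 5 = 5.

5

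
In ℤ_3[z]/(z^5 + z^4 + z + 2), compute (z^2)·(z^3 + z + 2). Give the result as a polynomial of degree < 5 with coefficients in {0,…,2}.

Multiply in ℤ_3[z]: (z^2)·(z^3 + z + 2) = z^5 + z^3 + 2z^2.
Reduce using z^5 ≡ 2z^4 + 2z + 1 (mod z^5 + z^4 + z + 2).
Reduced: 2z^4 + z^3 + 2z^2 + 2z + 1.

2z^4 + z^3 + 2z^2 + 2z + 1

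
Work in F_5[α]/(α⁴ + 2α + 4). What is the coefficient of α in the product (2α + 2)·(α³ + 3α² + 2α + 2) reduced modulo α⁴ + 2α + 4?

4

Multiply in F_5[α]: (2α + 2)·(α³ + 3α² + 2α + 2) = 2α⁴ + 3α³ + 3α + 4.
Reduce using α⁴ ≡ 3α + 1 (mod α⁴ + 2α + 4).
Reduced: 3α³ + 4α + 1.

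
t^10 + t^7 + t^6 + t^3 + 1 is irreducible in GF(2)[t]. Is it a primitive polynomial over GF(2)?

Write f(t) = t^10 + t^7 + t^6 + t^3 + 1.
|GF(2^10)^×| = 2^10 − 1 = 1023. Prime factorization: 1023 = 3·11·31.
f is primitive ⇔ t has order 1023 in GF(2)[t]/(f), i.e. t^(1023/q) ≠ 1 for each prime q | 1023.
t^(341) mod f = 1
t^(93) mod f = t^8 + t^7 + t^6 + t^5 + t^4 + t^2.
t^(33) mod f = t^9 + t^7 + t^6 + t^5 + t^4 + t + 1.
Since t^(341) = 1, the order of t divides 341 < 1023; not primitive.

No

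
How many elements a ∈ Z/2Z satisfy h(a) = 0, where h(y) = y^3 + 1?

Evaluate at each of the 2 elements of Z/2Z:
h(0) = 1; h(1) = 0 → root.
Roots: {1}.

1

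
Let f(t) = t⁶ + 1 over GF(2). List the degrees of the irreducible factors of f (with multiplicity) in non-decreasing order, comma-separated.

Roots in GF(2): f(0) = 1; f(1) = 0 → root.
Linear factors from roots: (t + 1).
Complete factorization: f(t) = (t + 1)^2·(t² + t + 1)^2.
Factor degrees with multiplicity: 1 + 1 + 2 + 2 = 6.

1, 1, 2, 2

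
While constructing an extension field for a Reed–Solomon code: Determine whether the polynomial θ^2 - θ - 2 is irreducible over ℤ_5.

No

Write g(θ) = θ^2 - θ - 2.
Check for roots in ℤ_5: g(0) = 3; g(1) = 3; g(2) = 0 → root; g(3) = 4; g(4) = 0 → root.
g(2) = 0, so (θ − 2) divides g(θ); g is reducible.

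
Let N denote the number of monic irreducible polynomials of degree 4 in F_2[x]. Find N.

x^(2^4) − x is the product of all monic irreducibles of degree dividing 4; Möbius inversion gives N = (1/4) Σ μ(4/d)·2^d.
Divisors of 4: 1, 2, 4; μ(4/d) for each: 0, -1, 1.
Σ = − 2^2 + 2^4 = 12.
N = 12/4 = 3.

3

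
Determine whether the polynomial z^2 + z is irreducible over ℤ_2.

No

Write m(z) = z^2 + z.
Check for roots in ℤ_2: m(0) = 0 → root; m(1) = 0 → root.
m(0) = 0, so (z) divides m(z); m is reducible.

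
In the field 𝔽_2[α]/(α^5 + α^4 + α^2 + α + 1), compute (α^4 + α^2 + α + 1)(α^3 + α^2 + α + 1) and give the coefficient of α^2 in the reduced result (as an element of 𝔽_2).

Multiply in 𝔽_2[α]: (α^4 + α^2 + α + 1)·(α^3 + α^2 + α + 1) = α^7 + α^6 + α^4 + α^3 + α^2 + 1.
Reduce using α^5 ≡ α^4 + α^2 + α + 1 (mod α^5 + α^4 + α^2 + α + 1).
Reduced: 1.

0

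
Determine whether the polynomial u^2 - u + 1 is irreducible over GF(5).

Write g(u) = u^2 - u + 1.
Check for roots in GF(5): g(0) = 1; g(1) = 1; g(2) = 3; g(3) = 2; g(4) = 3.
No roots. A degree-2 polynomial over a field with no linear factor is irreducible.

Yes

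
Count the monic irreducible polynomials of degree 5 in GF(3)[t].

x^(3^5) − x is the product of all monic irreducibles of degree dividing 5; Möbius inversion gives N = (1/5) Σ μ(5/d)·3^d.
Divisors of 5: 1, 5; μ(5/d) for each: -1, 1.
Σ = − 3^1 + 3^5 = 240.
N = 240/5 = 48.

48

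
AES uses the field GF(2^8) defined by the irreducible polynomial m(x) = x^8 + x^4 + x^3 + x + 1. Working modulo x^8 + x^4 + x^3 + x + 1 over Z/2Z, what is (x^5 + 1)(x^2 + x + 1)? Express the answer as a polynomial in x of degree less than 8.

Multiply in Z/2Z[x]: (x^5 + 1)·(x^2 + x + 1) = x^7 + x^6 + x^5 + x^2 + x + 1.
Reduced: x^7 + x^6 + x^5 + x^2 + x + 1.

x^7 + x^6 + x^5 + x^2 + x + 1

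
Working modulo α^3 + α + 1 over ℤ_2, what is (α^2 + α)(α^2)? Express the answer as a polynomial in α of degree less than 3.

Multiply in ℤ_2[α]: (α^2 + α)·(α^2) = α^4 + α^3.
Reduce using α^3 ≡ α + 1 (mod α^3 + α + 1).
Reduced: α^2 + 1.

α^2 + 1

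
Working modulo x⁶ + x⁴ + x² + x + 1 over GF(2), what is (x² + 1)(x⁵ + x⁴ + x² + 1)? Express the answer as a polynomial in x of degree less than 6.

x^4 + x^3

Multiply in GF(2)[x]: (x² + 1)·(x⁵ + x⁴ + x² + 1) = x⁷ + x⁶ + x⁵ + 1.
Reduce using x⁶ ≡ x⁴ + x² + x + 1 (mod x⁶ + x⁴ + x² + x + 1).
Reduced: x⁴ + x³.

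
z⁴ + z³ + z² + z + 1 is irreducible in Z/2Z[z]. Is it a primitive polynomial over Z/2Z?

No

Write f(z) = z⁴ + z³ + z² + z + 1.
|GF(2^4)^×| = 2^4 − 1 = 15. Prime factorization: 15 = 3·5.
f is primitive ⇔ z has order 15 in GF(2)[z]/(f), i.e. z^(15/q) ≠ 1 for each prime q | 15.
z^(5) mod f = 1
z^(3) mod f = z³.
Since z^(5) = 1, the order of z divides 5 < 15; not primitive.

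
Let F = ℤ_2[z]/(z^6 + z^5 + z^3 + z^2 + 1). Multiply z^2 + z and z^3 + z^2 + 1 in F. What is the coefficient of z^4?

0

Multiply in ℤ_2[z]: (z^2 + z)·(z^3 + z^2 + 1) = z^5 + z^3 + z^2 + z.
Reduced: z^5 + z^3 + z^2 + z.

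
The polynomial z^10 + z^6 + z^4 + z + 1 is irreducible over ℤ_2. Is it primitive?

No

Write f(z) = z^10 + z^6 + z^4 + z + 1.
|GF(2^10)^×| = 2^10 − 1 = 1023. Prime factorization: 1023 = 3·11·31.
f is primitive ⇔ z has order 1023 in GF(2)[z]/(f), i.e. z^(1023/q) ≠ 1 for each prime q | 1023.
z^(341) mod f = 1
z^(93) mod f = z^9 + z^7 + z^5 + 1.
z^(33) mod f = z^8 + z^6 + z^3 + z.
Since z^(341) = 1, the order of z divides 341 < 1023; not primitive.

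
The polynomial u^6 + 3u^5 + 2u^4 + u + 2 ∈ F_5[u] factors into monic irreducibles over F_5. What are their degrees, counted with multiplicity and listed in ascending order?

Write f(u) = u^6 + 3u^5 + 2u^4 + u + 2.
Roots in F_5: f(0) = 2; f(1) = 4; f(2) = 1; f(3) = 0 → root; f(4) = 1.
Linear factors from roots: (u + 2).
Complete factorization: f(u) = (u + 2)^2·(u^2 + u + 1)·(u^2 + 3u + 3).
Factor degrees with multiplicity: 1 + 1 + 2 + 2 = 6.

1, 1, 2, 2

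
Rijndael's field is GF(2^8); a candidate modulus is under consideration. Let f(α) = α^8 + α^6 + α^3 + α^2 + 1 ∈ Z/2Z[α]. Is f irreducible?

Check for roots in Z/2Z: f(0) = 1; f(1) = 1.
No roots, so no linear factors.
Monic irreducibles of degree 2 over GF(2): α^2 + α + 1.
None of them divide f (all give nonzero remainder).
Monic irreducibles of degree 3 over GF(2): α^3 + α + 1, α^3 + α^2 + 1.
None of them divide f (all give nonzero remainder).
Monic irreducibles of degree 4 over GF(2): α^4 + α + 1, α^4 + α^3 + 1, α^4 + α^3 + α^2 + α + 1.
None of them divide f (all give nonzero remainder).
No irreducible factor of degree ≤ 4 exists, so f is irreducible over GF(2).

Yes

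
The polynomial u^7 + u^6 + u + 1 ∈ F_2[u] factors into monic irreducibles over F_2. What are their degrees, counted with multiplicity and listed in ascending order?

1, 1, 1, 2, 2

Write h(u) = u^7 + u^6 + u + 1.
Roots in F_2: h(0) = 1; h(1) = 0 → root.
Linear factors from roots: (u + 1).
Complete factorization: h(u) = (u + 1)^3·(u^2 + u + 1)^2.
Factor degrees with multiplicity: 1 + 1 + 1 + 2 + 2 = 7.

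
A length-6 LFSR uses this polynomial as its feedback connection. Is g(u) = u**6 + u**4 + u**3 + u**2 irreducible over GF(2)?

Check for roots in GF(2): g(0) = 0 → root; g(1) = 0 → root.
g(0) = 0, so (u) divides g(u); g is reducible.

No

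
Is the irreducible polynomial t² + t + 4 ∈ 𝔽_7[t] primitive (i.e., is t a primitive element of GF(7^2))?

No

Write f(t) = t² + t + 4.
|GF(7^2)^×| = 7^2 − 1 = 48. Prime factorization: 48 = 2^4·3.
f is primitive ⇔ t has order 48 in GF(7)[t]/(f), i.e. t^(48/q) ≠ 1 for each prime q | 48.
t^(24) mod f = 1
t^(16) mod f = 2.
Since t^(24) = 1, the order of t divides 24 < 48; not primitive.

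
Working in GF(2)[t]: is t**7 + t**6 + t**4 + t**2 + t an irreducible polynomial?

Write P(t) = t**7 + t**6 + t**4 + t**2 + t.
Check for roots in GF(2): P(0) = 0 → root; P(1) = 1.
P(0) = 0, so (t) divides P(t); P is reducible.

No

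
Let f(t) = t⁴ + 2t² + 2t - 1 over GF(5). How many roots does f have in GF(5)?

1

Evaluate at each of the 5 elements of GF(5):
f(0) = 4; f(1) = 4; f(2) = 2; f(3) = 4; f(4) = 0 → root.
Roots: {4}.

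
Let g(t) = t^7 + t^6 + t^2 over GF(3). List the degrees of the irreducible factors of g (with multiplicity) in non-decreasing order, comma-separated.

Roots in GF(3): g(0) = 0 → root; g(1) = 0 → root; g(2) = 1.
Linear factors from roots: (t), (t - 1).
Complete factorization: g(t) = (t)^2·(t - 1)^2·(t^3 - t + 1).
Factor degrees with multiplicity: 1 + 1 + 1 + 1 + 3 = 7.

1, 1, 1, 1, 3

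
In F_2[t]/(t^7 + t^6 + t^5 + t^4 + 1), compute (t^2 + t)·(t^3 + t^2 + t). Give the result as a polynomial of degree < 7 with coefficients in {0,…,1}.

Multiply in F_2[t]: (t^2 + t)·(t^3 + t^2 + t) = t^5 + t^2.
Reduced: t^5 + t^2.

t^5 + t^2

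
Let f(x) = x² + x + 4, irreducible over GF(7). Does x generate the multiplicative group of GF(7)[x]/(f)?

No

|GF(7^2)^×| = 7^2 − 1 = 48. Prime factorization: 48 = 2^4·3.
f is primitive ⇔ x has order 48 in GF(7)[x]/(f), i.e. x^(48/q) ≠ 1 for each prime q | 48.
x^(24) mod f = 1
x^(16) mod f = 2.
Since x^(24) = 1, the order of x divides 24 < 48; not primitive.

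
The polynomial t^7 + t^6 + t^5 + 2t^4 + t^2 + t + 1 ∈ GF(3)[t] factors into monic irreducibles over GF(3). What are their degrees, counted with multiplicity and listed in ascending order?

7

Write g(t) = t^7 + t^6 + t^5 + 2t^4 + t^2 + t + 1.
Roots in GF(3): g(0) = 1; g(1) = 2; g(2) = 2.
Complete factorization: g(t) = (t^7 + t^6 + t^5 + 2t^4 + t^2 + t + 1).
Factor degrees with multiplicity: 7 = 7.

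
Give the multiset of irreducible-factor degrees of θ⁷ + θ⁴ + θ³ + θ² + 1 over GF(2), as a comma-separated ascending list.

Write h(θ) = θ⁷ + θ⁴ + θ³ + θ² + 1.
Roots in GF(2): h(0) = 1; h(1) = 1.
Complete factorization: h(θ) = (θ⁷ + θ⁴ + θ³ + θ² + 1).
Factor degrees with multiplicity: 7 = 7.

7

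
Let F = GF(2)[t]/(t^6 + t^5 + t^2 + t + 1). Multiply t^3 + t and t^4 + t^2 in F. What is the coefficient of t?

0

Multiply in GF(2)[t]: (t^3 + t)·(t^4 + t^2) = t^7 + t^3.
Reduce using t^6 ≡ t^5 + t^2 + t + 1 (mod t^6 + t^5 + t^2 + t + 1).
Reduced: t^5 + 1.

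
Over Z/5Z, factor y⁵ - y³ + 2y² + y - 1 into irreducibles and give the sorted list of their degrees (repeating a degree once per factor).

Write g(y) = y⁵ - y³ + 2y² + y - 1.
Roots in Z/5Z: g(0) = 4; g(1) = 2; g(2) = 3; g(3) = 1; g(4) = 0 → root.
Linear factors from roots: (y + 1).
Complete factorization: g(y) = (y + 1)·(y² + 2y - 2)^2.
Factor degrees with multiplicity: 1 + 2 + 2 = 5.

1, 2, 2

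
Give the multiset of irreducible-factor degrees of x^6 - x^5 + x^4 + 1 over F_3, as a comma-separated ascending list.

6

Write g(x) = x^6 - x^5 + x^4 + 1.
Roots in F_3: g(0) = 1; g(1) = 2; g(2) = 1.
Complete factorization: g(x) = (x^6 - x^5 + x^4 + 1).
Factor degrees with multiplicity: 6 = 6.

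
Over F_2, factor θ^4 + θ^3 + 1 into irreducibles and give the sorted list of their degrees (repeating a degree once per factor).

Write g(θ) = θ^4 + θ^3 + 1.
Roots in F_2: g(0) = 1; g(1) = 1.
Complete factorization: g(θ) = (θ^4 + θ^3 + 1).
Factor degrees with multiplicity: 4 = 4.

4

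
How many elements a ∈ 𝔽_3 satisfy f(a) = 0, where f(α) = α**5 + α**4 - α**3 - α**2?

Evaluate at each of the 3 elements of 𝔽_3:
f(0) = 0 → root; f(1) = 0 → root; f(2) = 0 → root.
Roots: {0, 1, 2}.

3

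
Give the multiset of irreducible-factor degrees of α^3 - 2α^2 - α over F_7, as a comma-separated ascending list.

1, 1, 1

Write g(α) = α^3 - 2α^2 - α.
Linear factors from roots: (α), (α + 3), (α + 2).
Complete factorization: g(α) = (α)·(α + 2)·(α + 3).
Factor degrees with multiplicity: 1 + 1 + 1 = 3.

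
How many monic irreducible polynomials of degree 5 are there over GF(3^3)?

The number of monic irreducibles of degree 5 over GF(27) is (1/5)·Σ_{d∣5} μ(5/d) 27^d.
Divisors of 5: 1, 5; μ(5/d) for each: -1, 1.
Σ = − 27^1 + 27^5 = 14348880.
N = 14348880/5 = 2869776.

2869776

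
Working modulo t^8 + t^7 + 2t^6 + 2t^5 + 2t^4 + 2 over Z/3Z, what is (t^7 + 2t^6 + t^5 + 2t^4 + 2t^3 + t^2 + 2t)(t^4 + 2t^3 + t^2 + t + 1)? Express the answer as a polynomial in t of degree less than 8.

2t^7 + 2t^5 + t^4 + 1

Multiply in Z/3Z[t]: (t^7 + 2t^6 + t^5 + 2t^4 + 2t^3 + t^2 + 2t)·(t^4 + 2t^3 + t^2 + t + 1) = t^11 + t^10 + t^8 + t^7 + t^6 + 2t^3 + 2t.
Reduce using t^8 ≡ 2t^7 + t^6 + t^5 + t^4 + 1 (mod t^8 + t^7 + 2t^6 + 2t^5 + 2t^4 + 2).
Reduced: 2t^7 + 2t^5 + t^4 + 1.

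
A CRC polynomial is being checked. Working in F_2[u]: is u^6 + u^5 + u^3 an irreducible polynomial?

No

Write h(u) = u^6 + u^5 + u^3.
Check for roots in F_2: h(0) = 0 → root; h(1) = 1.
h(0) = 0, so (u) divides h(u); h is reducible.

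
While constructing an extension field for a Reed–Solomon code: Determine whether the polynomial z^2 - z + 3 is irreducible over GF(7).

Write f(z) = z^2 - z + 3.
Check for roots in GF(7): f(0) = 3; f(1) = 3; f(2) = 5; f(3) = 2; f(4) = 1; f(5) = 2; f(6) = 5.
No roots. A degree-2 polynomial over a field with no linear factor is irreducible.

Yes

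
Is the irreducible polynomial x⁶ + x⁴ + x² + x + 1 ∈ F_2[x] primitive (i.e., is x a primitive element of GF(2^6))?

No

Write f(x) = x⁶ + x⁴ + x² + x + 1.
|GF(2^6)^×| = 2^6 − 1 = 63. Prime factorization: 63 = 3^2·7.
f is primitive ⇔ x has order 63 in GF(2)[x]/(f), i.e. x^(63/q) ≠ 1 for each prime q | 63.
x^(21) mod f = 1
x^(9) mod f = x⁴ + x² + x.
Since x^(21) = 1, the order of x divides 21 < 63; not primitive.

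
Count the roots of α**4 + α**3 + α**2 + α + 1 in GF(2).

Write g(α) = α**4 + α**3 + α**2 + α + 1.
Evaluate at each of the 2 elements of GF(2):
g(0) = 1; g(1) = 1.
No element is a root.

0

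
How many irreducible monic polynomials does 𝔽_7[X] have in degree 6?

19544

Gauss's count: N_{7}(6) = (1/6) Σ_{d|6} μ(6/d)·7^d.
Divisors of 6: 1, 2, 3, 6; μ(6/d) for each: 1, -1, -1, 1.
Σ = 7^1 − 7^2 − 7^3 + 7^6 = 117264.
N = 117264/6 = 19544.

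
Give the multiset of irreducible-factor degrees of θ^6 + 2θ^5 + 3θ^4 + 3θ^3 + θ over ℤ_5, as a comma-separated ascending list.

Write h(θ) = θ^6 + 2θ^5 + 3θ^4 + 3θ^3 + θ.
Roots in ℤ_5: h(0) = 0 → root; h(1) = 0 → root; h(2) = 2; h(3) = 2; h(4) = 3.
Linear factors from roots: (θ), (θ + 4).
Complete factorization: h(θ) = (θ)·(θ + 4)·(θ^2 + 3)·(θ^2 + 3θ + 3).
Factor degrees with multiplicity: 1 + 1 + 2 + 2 = 6.

1, 1, 2, 2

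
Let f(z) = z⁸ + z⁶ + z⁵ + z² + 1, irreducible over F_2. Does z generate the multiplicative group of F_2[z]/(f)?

|GF(2^8)^×| = 2^8 − 1 = 255. Prime factorization: 255 = 3·5·17.
f is primitive ⇔ z has order 255 in GF(2)[z]/(f), i.e. z^(255/q) ≠ 1 for each prime q | 255.
z^(85) mod f = z⁷ + z³ + 1.
z^(51) mod f = z⁶ + z⁵ + 1.
z^(15) mod f = z⁷ + z⁶ + z⁵ + z⁴ + z² + z + 1.
None equal 1, so z has full order 255; f is primitive.

Yes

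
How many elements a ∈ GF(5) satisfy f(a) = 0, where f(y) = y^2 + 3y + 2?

2

Evaluate at each of the 5 elements of GF(5):
f(0) = 2; f(1) = 1; f(2) = 2; f(3) = 0 → root; f(4) = 0 → root.
Roots: {3, 4}.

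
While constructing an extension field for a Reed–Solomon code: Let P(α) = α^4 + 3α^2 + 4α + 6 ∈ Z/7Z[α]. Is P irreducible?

No

Check for roots in Z/7Z: P(0) = 6; P(1) = 0 → root; P(2) = 0 → root; P(3) = 0 → root; P(4) = 4; P(5) = 5; P(6) = 6.
P(1) = 0, so (α − 1) divides P(α); P is reducible.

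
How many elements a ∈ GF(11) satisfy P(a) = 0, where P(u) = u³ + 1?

1

Evaluate at each of the 11 elements of GF(11):
P(0) = 1; P(1) = 2; P(2) = 9; P(3) = 6; P(4) = 10; P(5) = 5; P(6) = 8; P(7) = 3; P(8) = 7; P(9) = 4; P(10) = 0 → root.
Roots: {10}.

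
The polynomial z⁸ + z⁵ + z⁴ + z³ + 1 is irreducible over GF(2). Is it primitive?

Write f(z) = z⁸ + z⁵ + z⁴ + z³ + 1.
|GF(2^8)^×| = 2^8 − 1 = 255. Prime factorization: 255 = 3·5·17.
f is primitive ⇔ z has order 255 in GF(2)[z]/(f), i.e. z^(255/q) ≠ 1 for each prime q | 255.
z^(85) mod f = 1
z^(51) mod f = 1
z^(15) mod f = z⁶ + z³ + z² + z.
Since z^(85) = 1, the order of z divides 85 < 255; not primitive.

No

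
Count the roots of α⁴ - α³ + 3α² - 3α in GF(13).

Write f(α) = α⁴ - α³ + 3α² - 3α.
Evaluate at each of the 13 elements of GF(13):
f(0) = 0 → root; f(1) = 0 → root; f(2) = 1; f(3) = 7; f(4) = 7; f(5) = 1; f(6) = 0 → root; f(7) = 0 → root; f(8) = 8; f(9) = 3; f(10) = 1; f(11) = 3; f(12) = 8.
Roots: {0, 1, 6, 7}.

4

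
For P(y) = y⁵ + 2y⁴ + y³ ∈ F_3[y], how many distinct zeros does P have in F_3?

Evaluate at each of the 3 elements of F_3:
P(0) = 0 → root; P(1) = 1; P(2) = 0 → root.
Roots: {0, 2}.

2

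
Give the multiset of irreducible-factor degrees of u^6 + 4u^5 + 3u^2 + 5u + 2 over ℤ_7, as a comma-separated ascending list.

Write h(u) = u^6 + 4u^5 + 3u^2 + 5u + 2.
Complete factorization: h(u) = (u^2 + 4u + 1)·(u^4 + 6u^2 + 4u + 2).
Factor degrees with multiplicity: 2 + 4 = 6.

2, 4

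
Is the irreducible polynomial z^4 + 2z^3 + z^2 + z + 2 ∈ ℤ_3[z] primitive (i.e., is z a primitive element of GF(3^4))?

Yes

Write f(z) = z^4 + 2z^3 + z^2 + z + 2.
|GF(3^4)^×| = 3^4 − 1 = 80. Prime factorization: 80 = 2^4·5.
f is primitive ⇔ z has order 80 in GF(3)[z]/(f), i.e. z^(80/q) ≠ 1 for each prime q | 80.
z^(40) mod f = 2.
z^(16) mod f = z^3 + 1.
None equal 1, so z has full order 80; f is primitive.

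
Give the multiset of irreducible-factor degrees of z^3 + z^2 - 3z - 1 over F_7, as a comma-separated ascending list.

3

Write h(z) = z^3 + z^2 - 3z - 1.
Complete factorization: h(z) = (z^3 + z^2 - 3z - 1).
Factor degrees with multiplicity: 3 = 3.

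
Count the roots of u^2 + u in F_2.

Write P(u) = u^2 + u.
Evaluate at each of the 2 elements of F_2:
P(0) = 0 → root; P(1) = 0 → root.
Roots: {0, 1}.

2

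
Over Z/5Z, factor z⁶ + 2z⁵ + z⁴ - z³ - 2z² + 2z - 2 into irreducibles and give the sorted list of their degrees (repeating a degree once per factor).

Write h(z) = z⁶ + 2z⁵ + z⁴ - z³ - 2z² + 2z - 2.
Roots in Z/5Z: h(0) = 3; h(1) = 1; h(2) = 0 → root; h(3) = 0 → root; h(4) = 0 → root.
Linear factors from roots: (z - 2), (z + 2), (z + 1).
Complete factorization: h(z) = (z + 1)·(z + 2)·(z - 2)·(z³ + z² - z - 2).
Factor degrees with multiplicity: 1 + 1 + 1 + 3 = 6.

1, 1, 1, 3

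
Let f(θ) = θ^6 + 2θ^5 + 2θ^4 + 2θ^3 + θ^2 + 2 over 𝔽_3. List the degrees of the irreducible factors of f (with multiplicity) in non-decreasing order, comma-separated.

Roots in 𝔽_3: f(0) = 2; f(1) = 1; f(2) = 2.
Complete factorization: f(θ) = (θ^6 + 2θ^5 + 2θ^4 + 2θ^3 + θ^2 + 2).
Factor degrees with multiplicity: 6 = 6.

6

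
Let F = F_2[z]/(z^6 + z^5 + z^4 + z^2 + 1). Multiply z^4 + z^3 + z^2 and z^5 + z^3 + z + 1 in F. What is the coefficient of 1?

Multiply in F_2[z]: (z^4 + z^3 + z^2)·(z^5 + z^3 + z + 1) = z^9 + z^8 + z^6 + z^2.
Reduce using z^6 ≡ z^5 + z^4 + z^2 + 1 (mod z^6 + z^5 + z^4 + z^2 + 1).
Reduced: z^2 + z.

0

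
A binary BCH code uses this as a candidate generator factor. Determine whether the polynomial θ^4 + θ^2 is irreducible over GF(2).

No

Write g(θ) = θ^4 + θ^2.
Check for roots in GF(2): g(0) = 0 → root; g(1) = 0 → root.
g(0) = 0, so (θ) divides g(θ); g is reducible.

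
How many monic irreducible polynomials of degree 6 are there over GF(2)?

The number of monic irreducibles of degree 6 over GF(2) is (1/6)·Σ_{d∣6} μ(6/d) 2^d.
Divisors of 6: 1, 2, 3, 6; μ(6/d) for each: 1, -1, -1, 1.
Σ = 2^1 − 2^2 − 2^3 + 2^6 = 54.
N = 54/6 = 9.

9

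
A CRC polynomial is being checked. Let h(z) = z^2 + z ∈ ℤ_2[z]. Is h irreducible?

No

Check for roots in ℤ_2: h(0) = 0 → root; h(1) = 0 → root.
h(0) = 0, so (z) divides h(z); h is reducible.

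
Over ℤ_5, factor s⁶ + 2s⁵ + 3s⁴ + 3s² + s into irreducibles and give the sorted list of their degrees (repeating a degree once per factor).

Write g(s) = s⁶ + 2s⁵ + 3s⁴ + 3s² + s.
Roots in ℤ_5: g(0) = 0 → root; g(1) = 0 → root; g(2) = 0 → root; g(3) = 3; g(4) = 4.
Linear factors from roots: (s), (s + 4), (s + 3).
Complete factorization: g(s) = (s)·(s + 3)·(s + 4)^2·(s² + s + 2).
Factor degrees with multiplicity: 1 + 1 + 1 + 1 + 2 = 6.

1, 1, 1, 1, 2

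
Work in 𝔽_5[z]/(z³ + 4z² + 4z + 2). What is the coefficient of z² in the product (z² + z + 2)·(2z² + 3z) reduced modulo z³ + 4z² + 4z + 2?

Multiply in 𝔽_5[z]: (z² + z + 2)·(2z² + 3z) = 2z⁴ + 2z² + z.
Reduce using z³ ≡ z² + z + 3 (mod z³ + 4z² + 4z + 2).
Reduced: z² + 4z + 1.

1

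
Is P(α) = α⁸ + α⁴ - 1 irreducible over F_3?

Yes

Check for roots in F_3: P(0) = 2; P(1) = 1; P(2) = 1.
No roots, so no linear factors.
Monic irreducibles of degree 2 over GF(3): α² + 1, α² + α - 1, α² - α - 1.
None of them divide P (all give nonzero remainder).
Degree-3 irreducible divisors: test the 8 monic irreducibles of degree 3 over GF(3).
None of them divide P (all give nonzero remainder).
Degree-4 irreducible divisors: test the 18 monic irreducibles of degree 4 over GF(3).
None of them divide P (all give nonzero remainder).
No irreducible factor of degree ≤ 4 exists, so P is irreducible over GF(3).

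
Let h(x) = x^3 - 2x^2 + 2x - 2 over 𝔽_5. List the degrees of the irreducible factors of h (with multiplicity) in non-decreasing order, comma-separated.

Roots in 𝔽_5: h(0) = 3; h(1) = 4; h(2) = 2; h(3) = 3; h(4) = 3.
Complete factorization: h(x) = (x^3 - 2x^2 + 2x - 2).
Factor degrees with multiplicity: 3 = 3.

3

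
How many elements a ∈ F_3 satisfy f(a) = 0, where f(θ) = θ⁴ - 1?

Evaluate at each of the 3 elements of F_3:
f(0) = 2; f(1) = 0 → root; f(2) = 0 → root.
Roots: {1, 2}.

2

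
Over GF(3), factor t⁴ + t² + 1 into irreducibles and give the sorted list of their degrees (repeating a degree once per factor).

1, 1, 1, 1

Write h(t) = t⁴ + t² + 1.
Roots in GF(3): h(0) = 1; h(1) = 0 → root; h(2) = 0 → root.
Linear factors from roots: (t - 1), (t + 1).
Complete factorization: h(t) = (t + 1)^2·(t - 1)^2.
Factor degrees with multiplicity: 1 + 1 + 1 + 1 = 4.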